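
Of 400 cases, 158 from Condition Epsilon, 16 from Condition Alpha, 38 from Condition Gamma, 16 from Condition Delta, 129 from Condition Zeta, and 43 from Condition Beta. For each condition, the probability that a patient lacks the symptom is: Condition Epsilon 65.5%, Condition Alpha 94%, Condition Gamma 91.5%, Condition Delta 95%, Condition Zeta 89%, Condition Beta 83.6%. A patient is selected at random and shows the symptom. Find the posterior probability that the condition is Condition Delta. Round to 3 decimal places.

Taking complements, P(symptomatic | each) = Condition Epsilon 0.345, Condition Alpha 0.06, Condition Gamma 0.085, Condition Delta 0.05, Condition Zeta 0.11, Condition Beta 0.164.
Compute prior × likelihood for every hypothesis:
  Condition Epsilon: 0.395 × 0.345 = 0.136275
  Condition Alpha: 0.04 × 0.06 = 0.0024
  Condition Gamma: 0.095 × 0.085 = 0.008075
  Condition Delta: 0.04 × 0.05 = 0.002
  Condition Zeta: 0.3225 × 0.11 = 0.035475
  Condition Beta: 0.1075 × 0.164 = 0.01763
Normalizing constant = 0.201855.
P(Condition Delta | evidence) = 0.002 / 0.201855 ≈ 0.010.

0.010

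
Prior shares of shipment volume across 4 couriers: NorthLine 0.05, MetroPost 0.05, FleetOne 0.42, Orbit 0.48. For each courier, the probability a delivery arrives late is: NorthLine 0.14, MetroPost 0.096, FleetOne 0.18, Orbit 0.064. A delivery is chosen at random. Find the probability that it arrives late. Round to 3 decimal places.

0.118

Compute prior × likelihood for every hypothesis:
  NorthLine: 0.05 × 0.14 = 0.007
  MetroPost: 0.05 × 0.096 = 0.0048
  FleetOne: 0.42 × 0.18 = 0.0756
  Orbit: 0.48 × 0.064 = 0.03072
P(late) = 0.007 + 0.0048 + 0.0756 + 0.03072 = 0.11812 → 0.118.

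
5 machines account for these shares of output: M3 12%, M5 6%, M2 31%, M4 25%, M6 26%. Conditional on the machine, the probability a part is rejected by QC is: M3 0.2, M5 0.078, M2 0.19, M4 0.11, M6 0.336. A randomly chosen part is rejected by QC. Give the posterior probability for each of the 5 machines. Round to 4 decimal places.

By Bayes' rule, posterior ∝ prior × likelihood:
  M3: 0.12 × 0.2 = 0.024
  M5: 0.06 × 0.078 = 0.00468
  M2: 0.31 × 0.19 = 0.0589
  M4: 0.25 × 0.11 = 0.0275
  M6: 0.26 × 0.336 = 0.08736
Sum = 0.20244.
P(M3 | rejected) = 0.024/0.20244 ≈ 0.1186
P(M5 | rejected) = 0.00468/0.20244 ≈ 0.0231
P(M2 | rejected) = 0.0589/0.20244 ≈ 0.2910
P(M4 | rejected) = 0.0275/0.20244 ≈ 0.1358
P(M6 | rejected) = 0.08736/0.20244 ≈ 0.4315

M3 0.1186, M5 0.0231, M2 0.2910, M4 0.1358, M6 0.4315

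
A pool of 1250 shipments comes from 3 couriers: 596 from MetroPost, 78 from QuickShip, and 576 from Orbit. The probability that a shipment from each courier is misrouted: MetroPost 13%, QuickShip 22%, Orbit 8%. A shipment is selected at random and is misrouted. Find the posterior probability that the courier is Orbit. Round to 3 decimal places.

By Bayes' rule, posterior ∝ prior × likelihood:
  MetroPost: 0.4768 × 0.13 = 0.061984
  QuickShip: 0.0624 × 0.22 = 0.013728
  Orbit: 0.4608 × 0.08 = 0.036864
Sum = 0.112576.
P(Orbit | evidence) = 0.036864 / 0.112576 ≈ 0.327.

0.327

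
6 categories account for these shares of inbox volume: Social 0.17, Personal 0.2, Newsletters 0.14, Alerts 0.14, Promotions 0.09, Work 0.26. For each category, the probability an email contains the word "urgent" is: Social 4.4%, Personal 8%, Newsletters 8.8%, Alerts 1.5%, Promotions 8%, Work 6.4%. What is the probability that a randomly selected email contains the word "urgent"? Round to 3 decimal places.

Unnormalized posteriors (prior × likelihood):
  Social: 0.17 × 0.044 = 0.00748
  Personal: 0.2 × 0.08 = 0.016
  Newsletters: 0.14 × 0.088 = 0.01232
  Alerts: 0.14 × 0.015 = 0.0021
  Promotions: 0.09 × 0.08 = 0.0072
  Work: 0.26 × 0.064 = 0.01664
P(urgent-flag) = 0.00748 + 0.016 + 0.01232 + 0.0021 + 0.0072 + 0.01664 = 0.06174 → 0.062.

0.062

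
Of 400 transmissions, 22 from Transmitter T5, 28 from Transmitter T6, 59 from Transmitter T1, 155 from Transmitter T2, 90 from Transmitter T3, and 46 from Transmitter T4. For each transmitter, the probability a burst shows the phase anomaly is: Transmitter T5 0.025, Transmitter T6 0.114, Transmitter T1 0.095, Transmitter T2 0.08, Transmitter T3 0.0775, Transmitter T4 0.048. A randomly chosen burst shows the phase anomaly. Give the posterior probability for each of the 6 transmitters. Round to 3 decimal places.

By Bayes' rule, posterior ∝ prior × likelihood:
  Transmitter T5: 0.055 × 0.025 = 0.001375
  Transmitter T6: 0.07 × 0.114 = 0.00798
  Transmitter T1: 0.1475 × 0.095 = 0.0140125
  Transmitter T2: 0.3875 × 0.08 = 0.031
  Transmitter T3: 0.225 × 0.0775 = 0.0174375
  Transmitter T4: 0.115 × 0.048 = 0.00552
Total = 0.077325.
P(Transmitter T5 | anomaly) = 0.001375/0.077325 ≈ 0.018
P(Transmitter T6 | anomaly) = 0.00798/0.077325 ≈ 0.103
P(Transmitter T1 | anomaly) = 0.0140125/0.077325 ≈ 0.181
P(Transmitter T2 | anomaly) = 0.031/0.077325 ≈ 0.401
P(Transmitter T3 | anomaly) = 0.0174375/0.077325 ≈ 0.226
P(Transmitter T4 | anomaly) = 0.00552/0.077325 ≈ 0.071
(Check: 0.018+0.103+0.181+0.401+0.226+0.071 = 1.000.)

Transmitter T5 0.018, Transmitter T6 0.103, Transmitter T1 0.181, Transmitter T2 0.401, Transmitter T3 0.226, Transmitter T4 0.071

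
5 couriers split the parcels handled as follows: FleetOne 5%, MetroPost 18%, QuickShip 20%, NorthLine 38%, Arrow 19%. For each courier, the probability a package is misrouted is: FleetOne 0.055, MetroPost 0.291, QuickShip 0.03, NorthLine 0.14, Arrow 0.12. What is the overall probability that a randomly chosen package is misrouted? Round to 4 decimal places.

Compute prior × likelihood for every hypothesis:
  FleetOne: 0.05 × 0.055 = 0.00275
  MetroPost: 0.18 × 0.291 = 0.05238
  QuickShip: 0.2 × 0.03 = 0.006
  NorthLine: 0.38 × 0.14 = 0.0532
  Arrow: 0.19 × 0.12 = 0.0228
P(misrouted) = 0.00275 + 0.05238 + 0.006 + 0.0532 + 0.0228 = 0.13713 → 0.1371.

0.1371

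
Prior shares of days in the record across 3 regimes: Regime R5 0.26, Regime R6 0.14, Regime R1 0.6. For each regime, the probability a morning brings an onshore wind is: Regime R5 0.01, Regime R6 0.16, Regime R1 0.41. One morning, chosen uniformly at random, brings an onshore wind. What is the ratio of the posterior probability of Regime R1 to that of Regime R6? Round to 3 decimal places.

10.982

Prior × likelihood for each hypothesis:
  Regime R5: 0.26 × 0.01 = 0.0026
  Regime R6: 0.14 × 0.16 = 0.0224
  Regime R1: 0.6 × 0.41 = 0.246
Normalizing constant = 0.271.
The ratio is 0.246 / 0.0224 (the normalizer cancels) = 10.982.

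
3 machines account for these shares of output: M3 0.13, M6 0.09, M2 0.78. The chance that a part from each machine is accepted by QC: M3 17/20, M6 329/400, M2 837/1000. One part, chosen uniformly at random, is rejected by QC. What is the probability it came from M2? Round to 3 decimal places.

0.782

Taking complements, P(rejected | each) = M3 0.15, M6 0.1775, M2 0.163.
Prior × likelihood for each hypothesis:
  M3: 0.13 × 0.15 = 0.0195
  M6: 0.09 × 0.1775 = 0.015975
  M2: 0.78 × 0.163 = 0.12714
Normalizing constant = 0.162615.
P(M2 | evidence) = 0.12714 / 0.162615 ≈ 0.782.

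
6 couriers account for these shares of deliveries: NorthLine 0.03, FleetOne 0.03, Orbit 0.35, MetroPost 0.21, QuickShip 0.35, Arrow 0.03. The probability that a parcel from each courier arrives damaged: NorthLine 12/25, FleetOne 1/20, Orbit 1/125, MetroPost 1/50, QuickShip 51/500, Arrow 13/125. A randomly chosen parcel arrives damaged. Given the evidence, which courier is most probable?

Prior × likelihood for each hypothesis:
  NorthLine: 0.03 × 0.48 = 0.0144
  FleetOne: 0.03 × 0.05 = 0.0015
  Orbit: 0.35 × 0.008 = 0.0028
  MetroPost: 0.21 × 0.02 = 0.0042
  QuickShip: 0.35 × 0.102 = 0.0357
  Arrow: 0.03 × 0.104 = 0.00312
Total = 0.06172.
Largest term belongs to QuickShip, so QuickShip is most probable.

QuickShip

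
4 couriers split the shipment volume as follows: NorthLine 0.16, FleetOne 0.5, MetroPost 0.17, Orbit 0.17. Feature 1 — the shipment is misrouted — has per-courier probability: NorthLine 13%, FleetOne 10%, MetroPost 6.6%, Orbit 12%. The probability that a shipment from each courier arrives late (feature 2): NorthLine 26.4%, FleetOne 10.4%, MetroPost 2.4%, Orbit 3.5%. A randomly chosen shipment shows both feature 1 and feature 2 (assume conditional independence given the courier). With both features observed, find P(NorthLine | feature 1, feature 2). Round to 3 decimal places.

Unnormalized posteriors (prior × likelihood):
  NorthLine: 0.16 × 0.13 × 0.264 = 0.0054912
  FleetOne: 0.5 × 0.1 × 0.104 = 0.0052
  MetroPost: 0.17 × 0.066 × 0.024 = 0.00026928
  Orbit: 0.17 × 0.12 × 0.035 = 0.000714
Normalizing constant = 0.01167448.
P(NorthLine | evidence) = 0.0054912 / 0.01167448 ≈ 0.470.

0.470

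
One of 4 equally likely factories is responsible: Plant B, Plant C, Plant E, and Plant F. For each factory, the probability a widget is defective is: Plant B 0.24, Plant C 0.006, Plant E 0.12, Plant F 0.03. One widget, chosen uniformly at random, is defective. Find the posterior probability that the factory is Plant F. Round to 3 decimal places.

Since the prior is uniform, the posterior is proportional to the likelihood:
  Plant B: 0.24
  Plant C: 0.006
  Plant E: 0.12
  Plant F: 0.03
Total = 0.396.
P(Plant F | evidence) = 0.03 / 0.396 ≈ 0.076.

0.076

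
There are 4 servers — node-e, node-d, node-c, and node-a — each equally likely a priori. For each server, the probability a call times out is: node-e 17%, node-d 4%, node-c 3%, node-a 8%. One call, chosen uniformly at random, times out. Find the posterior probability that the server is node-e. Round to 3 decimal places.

0.531

Since the prior is uniform, the posterior is proportional to the likelihood:
  node-e: 0.17
  node-d: 0.04
  node-c: 0.03
  node-a: 0.08
Sum = 0.32.
P(node-e | evidence) = 0.17 / 0.32 ≈ 0.531.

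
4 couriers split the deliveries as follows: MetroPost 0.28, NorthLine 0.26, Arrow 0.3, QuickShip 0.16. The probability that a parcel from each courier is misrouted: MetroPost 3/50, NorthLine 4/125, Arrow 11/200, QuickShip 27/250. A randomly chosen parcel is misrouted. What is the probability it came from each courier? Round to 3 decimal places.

MetroPost 0.285, NorthLine 0.141, Arrow 0.280, QuickShip 0.293

Compute prior × likelihood for every hypothesis:
  MetroPost: 0.28 × 0.06 = 0.0168
  NorthLine: 0.26 × 0.032 = 0.00832
  Arrow: 0.3 × 0.055 = 0.0165
  QuickShip: 0.16 × 0.108 = 0.01728
Total = 0.0589.
P(MetroPost | misrouted) = 0.0168/0.0589 ≈ 0.285
P(NorthLine | misrouted) = 0.00832/0.0589 ≈ 0.141
P(Arrow | misrouted) = 0.0165/0.0589 ≈ 0.280
P(QuickShip | misrouted) = 0.01728/0.0589 ≈ 0.293
(Check: 0.285+0.141+0.280+0.293 = 0.999.)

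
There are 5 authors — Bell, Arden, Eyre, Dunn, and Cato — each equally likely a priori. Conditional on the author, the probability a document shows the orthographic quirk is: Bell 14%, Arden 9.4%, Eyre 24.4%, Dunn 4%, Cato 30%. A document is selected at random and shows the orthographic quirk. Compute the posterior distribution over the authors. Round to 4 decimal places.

With a uniform prior (1/5 each), posterior ∝ likelihood:
  Bell: 0.14
  Arden: 0.094
  Eyre: 0.244
  Dunn: 0.04
  Cato: 0.3
Sum = 0.818.
P(Bell | quirk) = 0.14/0.818 ≈ 0.1711
P(Arden | quirk) = 0.094/0.818 ≈ 0.1149
P(Eyre | quirk) = 0.244/0.818 ≈ 0.2983
P(Dunn | quirk) = 0.04/0.818 ≈ 0.0489
P(Cato | quirk) = 0.3/0.818 ≈ 0.3667

Bell 0.1711, Arden 0.1149, Eyre 0.2983, Dunn 0.0489, Cato 0.3667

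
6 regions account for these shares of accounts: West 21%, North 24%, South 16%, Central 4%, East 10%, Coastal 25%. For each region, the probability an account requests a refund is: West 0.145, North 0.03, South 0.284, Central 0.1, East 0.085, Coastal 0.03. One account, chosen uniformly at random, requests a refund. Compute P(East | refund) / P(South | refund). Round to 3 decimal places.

0.187

Compute prior × likelihood for every hypothesis:
  West: 0.21 × 0.145 = 0.03045
  North: 0.24 × 0.03 = 0.0072
  South: 0.16 × 0.284 = 0.04544
  Central: 0.04 × 0.1 = 0.004
  East: 0.1 × 0.085 = 0.0085
  Coastal: 0.25 × 0.03 = 0.0075
Total = 0.10309.
The ratio is 0.0085 / 0.04544 (the normalizer cancels) = 0.187.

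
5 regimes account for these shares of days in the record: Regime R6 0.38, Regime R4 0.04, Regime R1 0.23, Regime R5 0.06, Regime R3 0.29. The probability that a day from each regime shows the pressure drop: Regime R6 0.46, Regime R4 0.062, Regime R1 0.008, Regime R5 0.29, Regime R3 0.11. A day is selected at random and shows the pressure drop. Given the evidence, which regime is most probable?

Prior × likelihood for each hypothesis:
  Regime R6: 0.38 × 0.46 = 0.1748
  Regime R4: 0.04 × 0.062 = 0.00248
  Regime R1: 0.23 × 0.008 = 0.00184
  Regime R5: 0.06 × 0.29 = 0.0174
  Regime R3: 0.29 × 0.11 = 0.0319
Total = 0.22842.
Largest term belongs to Regime R6, so Regime R6 is most probable.

Regime R6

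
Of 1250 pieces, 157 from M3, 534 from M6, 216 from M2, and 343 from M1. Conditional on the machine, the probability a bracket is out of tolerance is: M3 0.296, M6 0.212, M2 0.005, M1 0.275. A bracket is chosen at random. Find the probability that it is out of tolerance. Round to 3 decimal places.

0.204

Compute prior × likelihood for every hypothesis:
  M3: 0.1256 × 0.296 = 0.0371776
  M6: 0.4272 × 0.212 = 0.0905664
  M2: 0.1728 × 0.005 = 0.000864
  M1: 0.2744 × 0.275 = 0.07546
P(oversize) = 0.0371776 + 0.0905664 + 0.000864 + 0.07546 = 0.204068 → 0.204.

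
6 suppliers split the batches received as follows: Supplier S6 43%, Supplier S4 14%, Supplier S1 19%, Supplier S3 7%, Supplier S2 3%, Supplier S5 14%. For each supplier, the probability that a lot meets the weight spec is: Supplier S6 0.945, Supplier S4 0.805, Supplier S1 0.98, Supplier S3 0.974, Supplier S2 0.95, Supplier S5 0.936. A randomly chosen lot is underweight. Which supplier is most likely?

Supplier S4

Taking complements, P(underweight | each) = Supplier S6 0.055, Supplier S4 0.195, Supplier S1 0.02, Supplier S3 0.026, Supplier S2 0.05, Supplier S5 0.064.
Prior × likelihood for each hypothesis:
  Supplier S6: 0.43 × 0.055 = 0.02365
  Supplier S4: 0.14 × 0.195 = 0.0273
  Supplier S1: 0.19 × 0.02 = 0.0038
  Supplier S3: 0.07 × 0.026 = 0.00182
  Supplier S2: 0.03 × 0.05 = 0.0015
  Supplier S5: 0.14 × 0.064 = 0.00896
Normalizing constant = 0.06703.
Largest term belongs to Supplier S4, so Supplier S4 is most probable.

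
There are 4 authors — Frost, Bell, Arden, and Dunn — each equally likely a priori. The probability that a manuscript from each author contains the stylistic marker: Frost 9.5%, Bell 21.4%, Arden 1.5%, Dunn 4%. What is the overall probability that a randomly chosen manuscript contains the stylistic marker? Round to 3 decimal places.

Since the prior is uniform, the posterior is proportional to the likelihood:
  Frost: 0.095
  Bell: 0.214
  Arden: 0.015
  Dunn: 0.04
P(marker) = (1/4) × (0.095 + 0.214 + 0.015 + 0.04) = 0.364/4 ≈ 0.091.

0.091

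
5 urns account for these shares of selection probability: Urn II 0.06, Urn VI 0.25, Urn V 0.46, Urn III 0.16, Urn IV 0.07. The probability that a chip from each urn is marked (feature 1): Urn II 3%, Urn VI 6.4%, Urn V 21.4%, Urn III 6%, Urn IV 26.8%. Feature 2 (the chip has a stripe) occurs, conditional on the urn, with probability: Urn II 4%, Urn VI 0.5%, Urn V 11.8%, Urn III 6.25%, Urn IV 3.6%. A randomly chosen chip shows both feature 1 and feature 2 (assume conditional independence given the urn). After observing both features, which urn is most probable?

Unnormalized posteriors (prior × likelihood):
  Urn II: 0.06 × 0.03 × 0.04 = 0.000072
  Urn VI: 0.25 × 0.064 × 0.005 = 0.00008
  Urn V: 0.46 × 0.214 × 0.118 = 0.01161592
  Urn III: 0.16 × 0.06 × 0.0625 = 0.0006
  Urn IV: 0.07 × 0.268 × 0.036 = 0.00067536
Normalizing constant = 0.01304328.
Largest term belongs to Urn V, so Urn V is most probable.

Urn V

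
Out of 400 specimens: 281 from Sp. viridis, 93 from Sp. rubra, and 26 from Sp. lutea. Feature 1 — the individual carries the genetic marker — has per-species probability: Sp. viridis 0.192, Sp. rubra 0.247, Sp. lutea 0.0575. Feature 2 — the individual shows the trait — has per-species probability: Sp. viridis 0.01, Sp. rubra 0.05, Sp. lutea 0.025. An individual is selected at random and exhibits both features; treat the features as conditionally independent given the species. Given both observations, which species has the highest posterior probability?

Unnormalized posteriors (prior × likelihood):
  Sp. viridis: 0.7025 × 0.192 × 0.01 = 0.0013488
  Sp. rubra: 0.2325 × 0.247 × 0.05 = 0.002871375
  Sp. lutea: 0.065 × 0.0575 × 0.025 = 0.0000934375
Normalizing constant = 0.0043136125.
Largest term belongs to Sp. rubra, so Sp. rubra is most probable.

Sp. rubra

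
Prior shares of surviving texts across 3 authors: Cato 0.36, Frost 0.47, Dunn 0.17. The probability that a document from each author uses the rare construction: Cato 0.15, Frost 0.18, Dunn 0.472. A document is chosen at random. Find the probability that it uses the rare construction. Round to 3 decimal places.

By Bayes' rule, posterior ∝ prior × likelihood:
  Cato: 0.36 × 0.15 = 0.054
  Frost: 0.47 × 0.18 = 0.0846
  Dunn: 0.17 × 0.472 = 0.08024
P(rare-form) = 0.054 + 0.0846 + 0.08024 = 0.21884 → 0.219.

0.219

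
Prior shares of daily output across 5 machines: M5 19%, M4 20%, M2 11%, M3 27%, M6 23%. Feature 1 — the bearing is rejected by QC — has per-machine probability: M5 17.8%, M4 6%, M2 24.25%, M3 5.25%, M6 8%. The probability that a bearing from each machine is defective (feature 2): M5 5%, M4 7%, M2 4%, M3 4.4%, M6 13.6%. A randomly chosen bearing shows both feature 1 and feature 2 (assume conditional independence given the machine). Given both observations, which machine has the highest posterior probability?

Prior × likelihood for each hypothesis:
  M5: 0.19 × 0.178 × 0.05 = 0.001691
  M4: 0.2 × 0.06 × 0.07 = 0.00084
  M2: 0.11 × 0.2425 × 0.04 = 0.001067
  M3: 0.27 × 0.0525 × 0.044 = 0.0006237
  M6: 0.23 × 0.08 × 0.136 = 0.0025024
Sum = 0.0067241.
Largest term belongs to M6, so M6 is most probable.

M6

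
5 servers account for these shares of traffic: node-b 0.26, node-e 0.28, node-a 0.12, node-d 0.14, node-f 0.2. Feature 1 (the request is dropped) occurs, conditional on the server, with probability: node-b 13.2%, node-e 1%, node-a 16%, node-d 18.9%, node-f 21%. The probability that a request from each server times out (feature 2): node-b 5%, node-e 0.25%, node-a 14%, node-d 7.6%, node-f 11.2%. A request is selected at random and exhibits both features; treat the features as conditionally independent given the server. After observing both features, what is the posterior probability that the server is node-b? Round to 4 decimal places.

Compute prior × likelihood for every hypothesis:
  node-b: 0.26 × 0.132 × 0.05 = 0.001716
  node-e: 0.28 × 0.01 × 0.0025 = 0.000007
  node-a: 0.12 × 0.16 × 0.14 = 0.002688
  node-d: 0.14 × 0.189 × 0.076 = 0.00201096
  node-f: 0.2 × 0.21 × 0.112 = 0.004704
Normalizing constant = 0.01112596.
P(node-b | evidence) = 0.001716 / 0.01112596 ≈ 0.1542.

0.1542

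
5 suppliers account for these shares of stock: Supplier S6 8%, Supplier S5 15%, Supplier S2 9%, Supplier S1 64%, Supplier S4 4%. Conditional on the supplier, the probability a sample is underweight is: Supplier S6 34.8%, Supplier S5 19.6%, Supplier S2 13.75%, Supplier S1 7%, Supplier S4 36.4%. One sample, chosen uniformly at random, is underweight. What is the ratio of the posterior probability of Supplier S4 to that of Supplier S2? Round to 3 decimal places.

1.177

By Bayes' rule, posterior ∝ prior × likelihood:
  Supplier S6: 0.08 × 0.348 = 0.02784
  Supplier S5: 0.15 × 0.196 = 0.0294
  Supplier S2: 0.09 × 0.1375 = 0.012375
  Supplier S1: 0.64 × 0.07 = 0.0448
  Supplier S4: 0.04 × 0.364 = 0.01456
Normalizing constant = 0.128975.
The ratio is 0.01456 / 0.012375 (the normalizer cancels) = 1.177.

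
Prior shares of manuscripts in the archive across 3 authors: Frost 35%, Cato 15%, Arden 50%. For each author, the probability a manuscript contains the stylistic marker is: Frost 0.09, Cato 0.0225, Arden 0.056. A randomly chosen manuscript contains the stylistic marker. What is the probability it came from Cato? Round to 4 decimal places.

0.0537

By Bayes' rule, posterior ∝ prior × likelihood:
  Frost: 0.35 × 0.09 = 0.0315
  Cato: 0.15 × 0.0225 = 0.003375
  Arden: 0.5 × 0.056 = 0.028
Sum = 0.062875.
P(Cato | evidence) = 0.003375 / 0.062875 ≈ 0.0537.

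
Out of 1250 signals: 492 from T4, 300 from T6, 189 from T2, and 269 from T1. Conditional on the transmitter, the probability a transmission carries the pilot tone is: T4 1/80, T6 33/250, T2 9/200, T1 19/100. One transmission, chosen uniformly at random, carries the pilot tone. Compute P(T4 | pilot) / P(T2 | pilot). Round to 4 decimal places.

0.7231

Unnormalized posteriors (prior × likelihood):
  T4: 0.3936 × 0.0125 = 0.00492
  T6: 0.24 × 0.132 = 0.03168
  T2: 0.1512 × 0.045 = 0.006804
  T1: 0.2152 × 0.19 = 0.040888
Sum = 0.084292.
The ratio is 0.00492 / 0.006804 (the normalizer cancels) = 0.7231.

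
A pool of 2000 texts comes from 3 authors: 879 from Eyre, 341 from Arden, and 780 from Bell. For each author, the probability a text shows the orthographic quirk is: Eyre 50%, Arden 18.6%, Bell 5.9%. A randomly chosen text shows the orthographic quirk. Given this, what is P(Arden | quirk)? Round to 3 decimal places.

Compute prior × likelihood for every hypothesis:
  Eyre: 0.4395 × 0.5 = 0.21975
  Arden: 0.1705 × 0.186 = 0.031713
  Bell: 0.39 × 0.059 = 0.02301
Total = 0.274473.
P(Arden | evidence) = 0.031713 / 0.274473 ≈ 0.116.

0.116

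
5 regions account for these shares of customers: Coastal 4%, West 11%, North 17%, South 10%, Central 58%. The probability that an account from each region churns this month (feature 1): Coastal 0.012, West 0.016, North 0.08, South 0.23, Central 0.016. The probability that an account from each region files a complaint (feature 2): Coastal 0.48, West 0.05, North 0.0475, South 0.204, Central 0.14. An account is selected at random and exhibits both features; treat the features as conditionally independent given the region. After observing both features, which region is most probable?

South

Compute prior × likelihood for every hypothesis:
  Coastal: 0.04 × 0.012 × 0.48 = 0.0002304
  West: 0.11 × 0.016 × 0.05 = 0.000088
  North: 0.17 × 0.08 × 0.0475 = 0.000646
  South: 0.1 × 0.23 × 0.204 = 0.004692
  Central: 0.58 × 0.016 × 0.14 = 0.0012992
Total = 0.0069556.
Largest term belongs to South, so South is most probable.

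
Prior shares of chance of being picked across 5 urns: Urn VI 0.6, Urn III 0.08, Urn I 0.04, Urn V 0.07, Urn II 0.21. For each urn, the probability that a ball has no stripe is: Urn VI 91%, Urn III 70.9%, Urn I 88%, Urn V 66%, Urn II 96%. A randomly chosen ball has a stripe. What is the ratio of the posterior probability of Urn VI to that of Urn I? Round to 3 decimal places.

Taking complements, P(striped | each) = Urn VI 0.09, Urn III 0.291, Urn I 0.12, Urn V 0.34, Urn II 0.04.
By Bayes' rule, posterior ∝ prior × likelihood:
  Urn VI: 0.6 × 0.09 = 0.054
  Urn III: 0.08 × 0.291 = 0.02328
  Urn I: 0.04 × 0.12 = 0.0048
  Urn V: 0.07 × 0.34 = 0.0238
  Urn II: 0.21 × 0.04 = 0.0084
Sum = 0.11428.
The ratio is 0.054 / 0.0048 (the normalizer cancels) = 11.250.

11.250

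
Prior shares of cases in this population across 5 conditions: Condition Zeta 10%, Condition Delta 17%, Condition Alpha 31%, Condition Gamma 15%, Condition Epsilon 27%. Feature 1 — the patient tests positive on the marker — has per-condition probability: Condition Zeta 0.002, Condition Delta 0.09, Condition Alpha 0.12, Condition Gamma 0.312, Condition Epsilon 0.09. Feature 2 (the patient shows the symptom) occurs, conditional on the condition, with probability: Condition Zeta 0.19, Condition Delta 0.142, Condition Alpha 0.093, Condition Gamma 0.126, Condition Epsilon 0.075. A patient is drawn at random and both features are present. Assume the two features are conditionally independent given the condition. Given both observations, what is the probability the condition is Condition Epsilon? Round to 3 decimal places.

Prior × likelihood for each hypothesis:
  Condition Zeta: 0.1 × 0.002 × 0.19 = 0.000038
  Condition Delta: 0.17 × 0.09 × 0.142 = 0.0021726
  Condition Alpha: 0.31 × 0.12 × 0.093 = 0.0034596
  Condition Gamma: 0.15 × 0.312 × 0.126 = 0.0058968
  Condition Epsilon: 0.27 × 0.09 × 0.075 = 0.0018225
Sum = 0.0133895.
P(Condition Epsilon | evidence) = 0.0018225 / 0.0133895 ≈ 0.136.

0.136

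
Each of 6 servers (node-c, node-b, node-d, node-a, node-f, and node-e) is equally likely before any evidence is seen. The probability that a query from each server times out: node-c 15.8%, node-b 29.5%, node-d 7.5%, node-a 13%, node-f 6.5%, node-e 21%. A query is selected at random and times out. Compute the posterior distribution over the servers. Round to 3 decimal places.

node-c 0.169, node-b 0.316, node-d 0.080, node-a 0.139, node-f 0.070, node-e 0.225

Since the prior is uniform, the posterior is proportional to the likelihood:
  node-c: 0.158
  node-b: 0.295
  node-d: 0.075
  node-a: 0.13
  node-f: 0.065
  node-e: 0.21
Normalizing constant = 0.933.
P(node-c | timeout) = 0.158/0.933 ≈ 0.169
P(node-b | timeout) = 0.295/0.933 ≈ 0.316
P(node-d | timeout) = 0.075/0.933 ≈ 0.080
P(node-a | timeout) = 0.13/0.933 ≈ 0.139
P(node-f | timeout) = 0.065/0.933 ≈ 0.070
P(node-e | timeout) = 0.21/0.933 ≈ 0.225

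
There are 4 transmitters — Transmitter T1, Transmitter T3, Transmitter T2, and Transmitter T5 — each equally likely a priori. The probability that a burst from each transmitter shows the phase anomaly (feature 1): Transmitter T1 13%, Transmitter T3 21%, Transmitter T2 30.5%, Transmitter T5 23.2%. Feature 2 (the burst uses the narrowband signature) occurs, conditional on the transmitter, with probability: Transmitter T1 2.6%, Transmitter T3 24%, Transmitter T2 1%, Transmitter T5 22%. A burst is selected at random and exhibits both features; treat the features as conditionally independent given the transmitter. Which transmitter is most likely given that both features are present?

With a uniform prior (1/4 each), posterior ∝ likelihood:
  Transmitter T1: 0.13 × 0.026 = 0.00338
  Transmitter T3: 0.21 × 0.24 = 0.0504
  Transmitter T2: 0.305 × 0.01 = 0.00305
  Transmitter T5: 0.232 × 0.22 = 0.05104
Normalizing constant = 0.10787.
Largest term belongs to Transmitter T5, so Transmitter T5 is most probable.

Transmitter T5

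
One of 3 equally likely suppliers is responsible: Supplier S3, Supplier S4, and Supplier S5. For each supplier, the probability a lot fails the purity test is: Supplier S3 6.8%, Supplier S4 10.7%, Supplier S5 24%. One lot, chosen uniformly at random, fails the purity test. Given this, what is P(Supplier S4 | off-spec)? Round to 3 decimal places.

With a uniform prior (1/3 each), posterior ∝ likelihood:
  Supplier S3: 0.068
  Supplier S4: 0.107
  Supplier S5: 0.24
Normalizing constant = 0.415.
P(Supplier S4 | evidence) = 0.107 / 0.415 ≈ 0.258.

0.258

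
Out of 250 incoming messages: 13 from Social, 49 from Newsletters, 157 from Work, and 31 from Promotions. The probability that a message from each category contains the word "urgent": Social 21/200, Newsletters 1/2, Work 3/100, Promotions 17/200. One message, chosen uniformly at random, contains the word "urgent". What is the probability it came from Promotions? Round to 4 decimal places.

Prior × likelihood for each hypothesis:
  Social: 0.052 × 0.105 = 0.00546
  Newsletters: 0.196 × 0.5 = 0.098
  Work: 0.628 × 0.03 = 0.01884
  Promotions: 0.124 × 0.085 = 0.01054
Sum = 0.13284.
P(Promotions | evidence) = 0.01054 / 0.13284 ≈ 0.0793.

0.0793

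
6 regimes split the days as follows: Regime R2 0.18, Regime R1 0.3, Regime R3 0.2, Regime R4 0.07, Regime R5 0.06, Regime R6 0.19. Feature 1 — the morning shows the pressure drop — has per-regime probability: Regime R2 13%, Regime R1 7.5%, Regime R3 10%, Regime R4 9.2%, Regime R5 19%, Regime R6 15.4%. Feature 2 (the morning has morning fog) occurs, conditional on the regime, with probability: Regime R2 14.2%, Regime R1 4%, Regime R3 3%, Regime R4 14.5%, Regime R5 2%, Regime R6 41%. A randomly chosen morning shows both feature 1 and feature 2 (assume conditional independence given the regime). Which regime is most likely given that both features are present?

Prior × likelihood for each hypothesis:
  Regime R2: 0.18 × 0.13 × 0.142 = 0.0033228
  Regime R1: 0.3 × 0.075 × 0.04 = 0.0009
  Regime R3: 0.2 × 0.1 × 0.03 = 0.0006
  Regime R4: 0.07 × 0.092 × 0.145 = 0.0009338
  Regime R5: 0.06 × 0.19 × 0.02 = 0.000228
  Regime R6: 0.19 × 0.154 × 0.41 = 0.0119966
Normalizing constant = 0.0179812.
Largest term belongs to Regime R6, so Regime R6 is most probable.

Regime R6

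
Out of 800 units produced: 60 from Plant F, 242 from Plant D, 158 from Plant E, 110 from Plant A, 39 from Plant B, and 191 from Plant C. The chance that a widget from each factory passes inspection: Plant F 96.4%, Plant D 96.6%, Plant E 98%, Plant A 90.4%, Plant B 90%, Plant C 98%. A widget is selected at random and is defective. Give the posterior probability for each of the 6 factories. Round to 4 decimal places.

Plant F 0.0679, Plant D 0.2585, Plant E 0.0993, Plant A 0.3318, Plant B 0.1225, Plant C 0.1200

Taking complements, P(defective | each) = Plant F 0.036, Plant D 0.034, Plant E 0.02, Plant A 0.096, Plant B 0.1, Plant C 0.02.
Compute prior × likelihood for every hypothesis:
  Plant F: 0.075 × 0.036 = 0.0027
  Plant D: 0.3025 × 0.034 = 0.010285
  Plant E: 0.1975 × 0.02 = 0.00395
  Plant A: 0.1375 × 0.096 = 0.0132
  Plant B: 0.04875 × 0.1 = 0.004875
  Plant C: 0.23875 × 0.02 = 0.004775
Total = 0.039785.
P(Plant F | defective) = 0.0027/0.039785 ≈ 0.0679
P(Plant D | defective) = 0.010285/0.039785 ≈ 0.2585
P(Plant E | defective) = 0.00395/0.039785 ≈ 0.0993
P(Plant A | defective) = 0.0132/0.039785 ≈ 0.3318
P(Plant B | defective) = 0.004875/0.039785 ≈ 0.1225
P(Plant C | defective) = 0.004775/0.039785 ≈ 0.1200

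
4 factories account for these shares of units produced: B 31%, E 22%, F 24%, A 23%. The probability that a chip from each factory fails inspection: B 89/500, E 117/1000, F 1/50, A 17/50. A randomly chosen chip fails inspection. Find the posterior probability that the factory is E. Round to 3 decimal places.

Compute prior × likelihood for every hypothesis:
  B: 0.31 × 0.178 = 0.05518
  E: 0.22 × 0.117 = 0.02574
  F: 0.24 × 0.02 = 0.0048
  A: 0.23 × 0.34 = 0.0782
Normalizing constant = 0.16392.
P(E | evidence) = 0.02574 / 0.16392 ≈ 0.157.

0.157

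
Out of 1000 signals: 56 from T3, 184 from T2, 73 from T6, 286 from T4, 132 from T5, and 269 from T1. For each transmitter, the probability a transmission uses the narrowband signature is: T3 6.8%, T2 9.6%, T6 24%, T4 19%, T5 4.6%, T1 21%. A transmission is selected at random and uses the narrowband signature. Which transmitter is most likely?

T1

Unnormalized posteriors (prior × likelihood):
  T3: 0.056 × 0.068 = 0.003808
  T2: 0.184 × 0.096 = 0.017664
  T6: 0.073 × 0.24 = 0.01752
  T4: 0.286 × 0.19 = 0.05434
  T5: 0.132 × 0.046 = 0.006072
  T1: 0.269 × 0.21 = 0.05649
Total = 0.155894.
Largest term belongs to T1, so T1 is most probable.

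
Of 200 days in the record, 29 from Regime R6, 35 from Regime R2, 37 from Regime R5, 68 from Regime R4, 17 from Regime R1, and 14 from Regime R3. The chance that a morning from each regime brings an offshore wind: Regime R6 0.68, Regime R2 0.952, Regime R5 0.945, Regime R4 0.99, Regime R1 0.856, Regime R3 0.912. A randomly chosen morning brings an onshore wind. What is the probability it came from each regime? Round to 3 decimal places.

Taking complements, P(onshore | each) = Regime R6 0.32, Regime R2 0.048, Regime R5 0.055, Regime R4 0.01, Regime R1 0.144, Regime R3 0.088.
Unnormalized posteriors (prior × likelihood):
  Regime R6: 0.145 × 0.32 = 0.0464
  Regime R2: 0.175 × 0.048 = 0.0084
  Regime R5: 0.185 × 0.055 = 0.010175
  Regime R4: 0.34 × 0.01 = 0.0034
  Regime R1: 0.085 × 0.144 = 0.01224
  Regime R3: 0.07 × 0.088 = 0.00616
Total = 0.086775.
P(Regime R6 | onshore) = 0.0464/0.086775 ≈ 0.535
P(Regime R2 | onshore) = 0.0084/0.086775 ≈ 0.097
P(Regime R5 | onshore) = 0.010175/0.086775 ≈ 0.117
P(Regime R4 | onshore) = 0.0034/0.086775 ≈ 0.039
P(Regime R1 | onshore) = 0.01224/0.086775 ≈ 0.141
P(Regime R3 | onshore) = 0.00616/0.086775 ≈ 0.071
(Check: 0.535+0.097+0.117+0.039+0.141+0.071 = 1.000.)

Regime R6 0.535, Regime R2 0.097, Regime R5 0.117, Regime R4 0.039, Regime R1 0.141, Regime R3 0.071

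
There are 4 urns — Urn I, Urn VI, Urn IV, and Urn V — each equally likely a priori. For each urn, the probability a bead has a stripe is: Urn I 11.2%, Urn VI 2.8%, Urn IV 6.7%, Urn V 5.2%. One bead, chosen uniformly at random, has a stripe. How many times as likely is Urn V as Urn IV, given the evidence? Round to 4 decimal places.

0.7761

With a uniform prior (1/4 each), posterior ∝ likelihood:
  Urn I: 0.112
  Urn VI: 0.028
  Urn IV: 0.067
  Urn V: 0.052
Total = 0.259.
The ratio is 0.052 / 0.067 (the normalizer cancels) = 0.7761.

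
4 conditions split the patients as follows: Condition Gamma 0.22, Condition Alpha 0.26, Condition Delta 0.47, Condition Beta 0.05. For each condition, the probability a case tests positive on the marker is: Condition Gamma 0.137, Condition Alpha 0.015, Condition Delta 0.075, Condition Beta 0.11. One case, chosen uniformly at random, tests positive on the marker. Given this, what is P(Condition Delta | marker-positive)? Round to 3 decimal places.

Prior × likelihood for each hypothesis:
  Condition Gamma: 0.22 × 0.137 = 0.03014
  Condition Alpha: 0.26 × 0.015 = 0.0039
  Condition Delta: 0.47 × 0.075 = 0.03525
  Condition Beta: 0.05 × 0.11 = 0.0055
Sum = 0.07479.
P(Condition Delta | evidence) = 0.03525 / 0.07479 ≈ 0.471.

0.471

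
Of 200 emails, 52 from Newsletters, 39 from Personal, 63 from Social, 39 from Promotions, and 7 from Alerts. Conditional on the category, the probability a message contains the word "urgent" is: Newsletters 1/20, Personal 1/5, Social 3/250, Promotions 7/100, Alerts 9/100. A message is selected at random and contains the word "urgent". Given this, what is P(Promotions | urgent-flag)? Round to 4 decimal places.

Unnormalized posteriors (prior × likelihood):
  Newsletters: 0.26 × 0.05 = 0.013
  Personal: 0.195 × 0.2 = 0.039
  Social: 0.315 × 0.012 = 0.00378
  Promotions: 0.195 × 0.07 = 0.01365
  Alerts: 0.035 × 0.09 = 0.00315
Total = 0.07258.
P(Promotions | evidence) = 0.01365 / 0.07258 ≈ 0.1881.

0.1881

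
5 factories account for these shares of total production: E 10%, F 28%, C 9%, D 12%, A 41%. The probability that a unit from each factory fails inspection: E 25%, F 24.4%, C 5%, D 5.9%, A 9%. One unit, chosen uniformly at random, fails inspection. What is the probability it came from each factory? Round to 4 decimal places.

Prior × likelihood for each hypothesis:
  E: 0.1 × 0.25 = 0.025
  F: 0.28 × 0.244 = 0.06832
  C: 0.09 × 0.05 = 0.0045
  D: 0.12 × 0.059 = 0.00708
  A: 0.41 × 0.09 = 0.0369
Total = 0.1418.
P(E | nonconforming) = 0.025/0.1418 ≈ 0.1763
P(F | nonconforming) = 0.06832/0.1418 ≈ 0.4818
P(C | nonconforming) = 0.0045/0.1418 ≈ 0.0317
P(D | nonconforming) = 0.00708/0.1418 ≈ 0.0499
P(A | nonconforming) = 0.0369/0.1418 ≈ 0.2602
(Check: 0.1763+0.4818+0.0317+0.0499+0.2602 = 0.9999.)

E 0.1763, F 0.4818, C 0.0317, D 0.0499, A 0.2602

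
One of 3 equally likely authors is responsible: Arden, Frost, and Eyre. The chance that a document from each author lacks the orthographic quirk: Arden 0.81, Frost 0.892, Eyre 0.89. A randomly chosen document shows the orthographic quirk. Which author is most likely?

Arden

Taking complements, P(quirk | each) = Arden 0.19, Frost 0.108, Eyre 0.11.
With a uniform prior (1/3 each), posterior ∝ likelihood:
  Arden: 0.19
  Frost: 0.108
  Eyre: 0.11
Total = 0.408.
Largest term belongs to Arden, so Arden is most probable.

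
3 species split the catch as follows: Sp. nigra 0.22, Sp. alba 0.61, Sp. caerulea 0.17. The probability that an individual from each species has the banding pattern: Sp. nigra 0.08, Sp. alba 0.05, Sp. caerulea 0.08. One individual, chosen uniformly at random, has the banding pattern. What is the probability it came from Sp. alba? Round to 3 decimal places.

0.494

Unnormalized posteriors (prior × likelihood):
  Sp. nigra: 0.22 × 0.08 = 0.0176
  Sp. alba: 0.61 × 0.05 = 0.0305
  Sp. caerulea: 0.17 × 0.08 = 0.0136
Normalizing constant = 0.0617.
P(Sp. alba | evidence) = 0.0305 / 0.0617 ≈ 0.494.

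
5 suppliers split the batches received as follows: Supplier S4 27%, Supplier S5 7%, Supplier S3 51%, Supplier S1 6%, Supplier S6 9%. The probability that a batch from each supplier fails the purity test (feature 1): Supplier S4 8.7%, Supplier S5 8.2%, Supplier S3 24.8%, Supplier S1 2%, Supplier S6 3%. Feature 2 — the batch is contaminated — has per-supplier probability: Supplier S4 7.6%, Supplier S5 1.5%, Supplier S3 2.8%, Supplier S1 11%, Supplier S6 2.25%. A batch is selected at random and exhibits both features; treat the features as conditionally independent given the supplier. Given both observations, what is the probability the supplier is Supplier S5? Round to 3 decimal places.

0.015

Prior × likelihood for each hypothesis:
  Supplier S4: 0.27 × 0.087 × 0.076 = 0.00178524
  Supplier S5: 0.07 × 0.082 × 0.015 = 0.0000861
  Supplier S3: 0.51 × 0.248 × 0.028 = 0.00354144
  Supplier S1: 0.06 × 0.02 × 0.11 = 0.000132
  Supplier S6: 0.09 × 0.03 × 0.0225 = 0.00006075
Sum = 0.00560553.
P(Supplier S5 | evidence) = 0.0000861 / 0.00560553 ≈ 0.015.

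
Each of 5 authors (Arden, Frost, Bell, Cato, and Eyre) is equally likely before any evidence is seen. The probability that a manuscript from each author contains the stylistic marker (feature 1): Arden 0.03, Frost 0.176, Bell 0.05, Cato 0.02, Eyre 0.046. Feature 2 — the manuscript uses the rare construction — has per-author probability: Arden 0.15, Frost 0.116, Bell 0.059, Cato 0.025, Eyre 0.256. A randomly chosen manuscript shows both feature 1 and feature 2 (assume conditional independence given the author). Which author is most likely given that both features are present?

Frost

Since the prior is uniform, the posterior is proportional to the likelihood:
  Arden: 0.03 × 0.15 = 0.0045
  Frost: 0.176 × 0.116 = 0.020416
  Bell: 0.05 × 0.059 = 0.00295
  Cato: 0.02 × 0.025 = 0.0005
  Eyre: 0.046 × 0.256 = 0.011776
Total = 0.040142.
Largest term belongs to Frost, so Frost is most probable.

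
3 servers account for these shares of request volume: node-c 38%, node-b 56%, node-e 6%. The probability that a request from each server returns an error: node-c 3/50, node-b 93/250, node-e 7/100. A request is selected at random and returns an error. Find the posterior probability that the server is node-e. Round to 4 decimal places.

0.0178

Prior × likelihood for each hypothesis:
  node-c: 0.38 × 0.06 = 0.0228
  node-b: 0.56 × 0.372 = 0.20832
  node-e: 0.06 × 0.07 = 0.0042
Total = 0.23532.
P(node-e | evidence) = 0.0042 / 0.23532 ≈ 0.0178.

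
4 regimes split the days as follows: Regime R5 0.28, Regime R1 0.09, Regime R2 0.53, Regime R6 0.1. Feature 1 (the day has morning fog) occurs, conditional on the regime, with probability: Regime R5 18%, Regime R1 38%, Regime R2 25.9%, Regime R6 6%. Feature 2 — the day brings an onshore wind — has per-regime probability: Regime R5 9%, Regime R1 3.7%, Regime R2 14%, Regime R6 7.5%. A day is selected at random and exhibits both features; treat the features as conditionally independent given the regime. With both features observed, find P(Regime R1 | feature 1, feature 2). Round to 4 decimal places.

0.0497

Prior × likelihood for each hypothesis:
  Regime R5: 0.28 × 0.18 × 0.09 = 0.004536
  Regime R1: 0.09 × 0.38 × 0.037 = 0.0012654
  Regime R2: 0.53 × 0.259 × 0.14 = 0.0192178
  Regime R6: 0.1 × 0.06 × 0.075 = 0.00045
Total = 0.0254692.
P(Regime R1 | evidence) = 0.0012654 / 0.0254692 ≈ 0.0497.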